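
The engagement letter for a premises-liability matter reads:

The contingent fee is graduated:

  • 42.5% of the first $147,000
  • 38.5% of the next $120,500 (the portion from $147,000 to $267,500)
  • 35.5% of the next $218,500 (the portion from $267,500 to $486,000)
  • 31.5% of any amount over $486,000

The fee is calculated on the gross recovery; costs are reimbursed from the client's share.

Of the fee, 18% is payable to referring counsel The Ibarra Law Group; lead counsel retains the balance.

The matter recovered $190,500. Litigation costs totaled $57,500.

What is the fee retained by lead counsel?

$64,962.45

Fee base is the gross recovery, $190,500; costs are reimbursed separately.
First $147,000 at 42.5% = $62,475.00
Remaining $43,500 at 38.5% = $16,747.50
Fee: $62,475.00 + $16,747.50 = $79,222.50
Referral share: 18% of $79,222.50 = $14,260.05; lead counsel retains $79,222.50 − $14,260.05 = $64,962.45.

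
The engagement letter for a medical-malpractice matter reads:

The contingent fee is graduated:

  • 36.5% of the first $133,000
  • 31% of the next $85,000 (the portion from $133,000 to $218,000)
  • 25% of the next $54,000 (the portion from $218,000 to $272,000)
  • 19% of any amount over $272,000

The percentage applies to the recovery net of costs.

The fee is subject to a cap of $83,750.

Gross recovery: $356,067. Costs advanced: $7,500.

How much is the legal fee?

$83,750.00

Fee base (net of costs): $356,067 − $7,500 = $348,567
First $133,000 at 36.5% = $48,545.00
Next $85,000 at 31% = $26,350.00
Next $54,000 at 25% = $13,500.00
Remaining $76,567 at 19% = $14,547.73
Fee: $48,545.00 + $26,350.00 + $13,500.00 + $14,547.73 = $102,942.73
$102,942.73 exceeds the $83,750 cap, so the fee is capped at $83,750.00.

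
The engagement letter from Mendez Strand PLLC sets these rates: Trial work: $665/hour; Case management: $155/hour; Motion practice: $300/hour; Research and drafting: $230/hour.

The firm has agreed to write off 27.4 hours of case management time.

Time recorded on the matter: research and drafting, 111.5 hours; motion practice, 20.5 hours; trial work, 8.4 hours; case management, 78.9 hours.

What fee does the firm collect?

Trial work: 8.4 × $665 = $5,586.00
Case management: 78.9 × $155 = $12,229.50
Motion practice: 20.5 × $300 = $6,150.00
Research and drafting: 111.5 × $230 = $25,645.00
Subtotal: $49,610.50
Write-off: 27.4 × $155 = $4,247.00
Total: $49,610.50 − $4,247.00 = $45,363.50

$45,363.50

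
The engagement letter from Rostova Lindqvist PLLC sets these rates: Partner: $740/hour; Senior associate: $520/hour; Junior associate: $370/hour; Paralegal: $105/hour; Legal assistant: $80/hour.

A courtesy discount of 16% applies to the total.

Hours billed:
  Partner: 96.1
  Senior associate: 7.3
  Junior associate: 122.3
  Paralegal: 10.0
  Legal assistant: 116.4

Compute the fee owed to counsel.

$109,639.32

Partner: 96.1 × $740 = $71,114.00
Senior associate: 7.3 × $520 = $3,796.00
Junior associate: 122.3 × $370 = $45,251.00
Paralegal: 10.0 × $105 = $1,050.00
Legal assistant: 116.4 × $80 = $9,312.00
Subtotal: $130,523.00
Less 16% discount: −$20,883.68
Total: $130,523.00 − $20,883.68 = $109,639.32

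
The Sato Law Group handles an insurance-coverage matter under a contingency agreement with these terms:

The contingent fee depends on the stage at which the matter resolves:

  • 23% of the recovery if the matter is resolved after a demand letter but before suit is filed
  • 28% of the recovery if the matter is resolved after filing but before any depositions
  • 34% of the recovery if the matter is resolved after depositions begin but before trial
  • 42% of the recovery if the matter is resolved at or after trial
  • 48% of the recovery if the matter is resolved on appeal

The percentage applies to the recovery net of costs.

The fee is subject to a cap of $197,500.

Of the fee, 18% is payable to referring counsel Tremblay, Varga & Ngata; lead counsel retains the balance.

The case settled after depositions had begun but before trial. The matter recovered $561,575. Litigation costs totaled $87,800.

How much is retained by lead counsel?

Fee base (net of costs): $561,575 − $87,800 = $473,775
The matter settled after depositions had begun but before trial, so the 34% rate applies.
$473,775 × 34% = $161,083.50
$161,083.50 is under the $197,500 cap.
Referral share: 18% of $161,083.50 = $28,995.03; lead counsel retains $161,083.50 − $28,995.03 = $132,088.47.

$132,088.47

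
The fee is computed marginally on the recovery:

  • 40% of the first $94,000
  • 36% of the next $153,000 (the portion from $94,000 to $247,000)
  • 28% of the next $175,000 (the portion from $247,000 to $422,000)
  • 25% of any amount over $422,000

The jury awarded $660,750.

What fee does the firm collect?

$201,367.50

First $94,000 at 40% = $37,600.00
Next $153,000 at 36% = $55,080.00
Next $175,000 at 28% = $49,000.00
Remaining $238,750 at 25% = $59,687.50
Fee: $37,600.00 + $55,080.00 + $49,000.00 + $59,687.50 = $201,367.50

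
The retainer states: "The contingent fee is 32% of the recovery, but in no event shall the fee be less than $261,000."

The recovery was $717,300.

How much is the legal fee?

32% of $717,300 = $229,536.00
That is below the $261,000 minimum, so the minimum applies.

$261,000.00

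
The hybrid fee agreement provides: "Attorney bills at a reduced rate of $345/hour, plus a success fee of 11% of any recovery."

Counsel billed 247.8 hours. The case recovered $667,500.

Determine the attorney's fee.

Hourly: 247.8 × $345 = $85,491.00
Success fee: 11% of $667,500 = $73,425.00
Total: $85,491.00 + $73,425.00 = $158,916.00

$158,916.00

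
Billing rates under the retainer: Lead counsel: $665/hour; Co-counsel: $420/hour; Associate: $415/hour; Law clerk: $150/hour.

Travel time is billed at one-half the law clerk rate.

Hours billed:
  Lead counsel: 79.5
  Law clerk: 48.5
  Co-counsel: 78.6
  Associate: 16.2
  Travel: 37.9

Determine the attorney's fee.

$102,720.00

Lead counsel: 79.5 × $665 = $52,867.50
Co-counsel: 78.6 × $420 = $33,012.00
Associate: 16.2 × $415 = $6,723.00
Law clerk: 48.5 × $150 = $7,275.00
Subtotal: $52,867.50 + $33,012.00 + $6,723.00 + $7,275.00 = $99,877.50
Travel: 37.9 × ($150 ÷ 2) = 37.9 × $75.00 = $2,842.50
Total: $99,877.50 + $2,842.50 = $102,720.00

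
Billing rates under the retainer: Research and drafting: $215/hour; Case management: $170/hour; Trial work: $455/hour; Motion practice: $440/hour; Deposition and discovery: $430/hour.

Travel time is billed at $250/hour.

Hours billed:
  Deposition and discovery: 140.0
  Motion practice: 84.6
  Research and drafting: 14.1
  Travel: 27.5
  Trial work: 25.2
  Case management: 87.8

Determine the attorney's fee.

$133,722.50

Research and drafting: 14.1 × $215 = $3,031.50
Case management: 87.8 × $170 = $14,926.00
Trial work: 25.2 × $455 = $11,466.00
Motion practice: 84.6 × $440 = $37,224.00
Deposition and discovery: 140.0 × $430 = $60,200.00
Subtotal: $3,031.50 + $14,926.00 + $11,466.00 + $37,224.00 + $60,200.00 = $126,847.50
Travel: 27.5 × $250 = $6,875.00
Total: $126,847.50 + $6,875.00 = $133,722.50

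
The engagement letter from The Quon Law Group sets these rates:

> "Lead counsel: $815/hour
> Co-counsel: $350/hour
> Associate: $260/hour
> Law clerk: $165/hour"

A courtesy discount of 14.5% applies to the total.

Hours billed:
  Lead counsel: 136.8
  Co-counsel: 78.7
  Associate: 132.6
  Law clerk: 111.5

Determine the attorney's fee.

Lead counsel: 136.8 × $815 = $111,492.00
Co-counsel: 78.7 × $350 = $27,545.00
Associate: 132.6 × $260 = $34,476.00
Law clerk: 111.5 × $165 = $18,397.50
Subtotal: $191,910.50
Less 14.5% discount: −$27,827.02
Total: $191,910.50 − $27,827.02 = $164,083.48

$164,083.48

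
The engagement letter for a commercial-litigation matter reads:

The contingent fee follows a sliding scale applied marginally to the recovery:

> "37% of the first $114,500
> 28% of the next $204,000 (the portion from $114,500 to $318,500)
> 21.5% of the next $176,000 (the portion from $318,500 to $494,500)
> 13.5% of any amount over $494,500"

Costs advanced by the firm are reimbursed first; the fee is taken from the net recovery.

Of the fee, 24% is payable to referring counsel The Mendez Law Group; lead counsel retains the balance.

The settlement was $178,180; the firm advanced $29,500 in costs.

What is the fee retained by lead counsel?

$39,470.90

Fee base (net of costs): $178,180 − $29,500 = $148,680
First $114,500 at 37% = $42,365.00
Remaining $34,180 at 28% = $9,570.40
Fee: $42,365.00 + $9,570.40 = $51,935.40
Referral share: 24% of $51,935.40 = $12,464.50; lead counsel retains $51,935.40 − $12,464.50 = $39,470.90.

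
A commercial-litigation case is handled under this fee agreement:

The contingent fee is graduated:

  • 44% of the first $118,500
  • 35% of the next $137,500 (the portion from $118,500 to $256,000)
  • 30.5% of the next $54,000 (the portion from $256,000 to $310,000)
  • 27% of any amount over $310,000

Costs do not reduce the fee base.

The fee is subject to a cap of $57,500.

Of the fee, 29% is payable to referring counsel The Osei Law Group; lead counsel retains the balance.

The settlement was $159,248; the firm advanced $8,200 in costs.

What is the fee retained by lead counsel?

Fee base is the gross recovery, $159,248; costs are reimbursed separately.
First $118,500 at 44% = $52,140.00
Remaining $40,748 at 35% = $14,261.80
Fee: $52,140.00 + $14,261.80 = $66,401.80
$66,401.80 exceeds the $57,500 cap, so the fee is capped at $57,500.00.
Referral share: 29% of $57,500.00 = $16,675.00; lead counsel retains $57,500.00 − $16,675.00 = $40,825.00.

$40,825.00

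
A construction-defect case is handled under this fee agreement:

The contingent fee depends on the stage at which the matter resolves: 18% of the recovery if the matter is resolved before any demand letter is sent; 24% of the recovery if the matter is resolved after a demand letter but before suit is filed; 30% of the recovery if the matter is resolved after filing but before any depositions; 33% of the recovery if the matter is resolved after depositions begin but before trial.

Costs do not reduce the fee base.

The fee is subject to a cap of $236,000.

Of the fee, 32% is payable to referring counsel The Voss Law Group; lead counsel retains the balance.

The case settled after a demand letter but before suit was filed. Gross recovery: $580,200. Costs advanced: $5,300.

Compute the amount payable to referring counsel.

Fee base is the gross recovery, $580,200; costs are reimbursed separately.
The matter settled after a demand letter but before suit was filed, so the 24% rate applies.
$580,200 × 24% = $139,248.00
$139,248.00 is under the $236,000 cap.
Referral share: 32% of $139,248.00 = $44,559.36; lead counsel retains $139,248.00 − $44,559.36 = $94,688.64.

$44,559.36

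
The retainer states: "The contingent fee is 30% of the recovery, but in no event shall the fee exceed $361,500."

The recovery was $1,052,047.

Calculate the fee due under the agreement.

30% of $1,052,047 = $315,614.10
That is under the $361,500 cap.

$315,614.10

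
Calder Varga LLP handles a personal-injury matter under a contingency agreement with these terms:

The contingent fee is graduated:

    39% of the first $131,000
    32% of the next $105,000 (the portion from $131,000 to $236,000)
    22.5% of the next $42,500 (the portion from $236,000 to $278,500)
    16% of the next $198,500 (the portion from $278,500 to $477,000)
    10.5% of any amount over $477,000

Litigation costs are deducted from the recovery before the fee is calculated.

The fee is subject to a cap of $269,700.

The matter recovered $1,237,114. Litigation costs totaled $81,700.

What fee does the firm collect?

$197,245.97

Fee base (net of costs): $1,237,114 − $81,700 = $1,155,414
First $131,000 at 39% = $51,090.00
Next $105,000 at 32% = $33,600.00
Next $42,500 at 22.5% = $9,562.50
Next $198,500 at 16% = $31,760.00
Remaining $678,414 at 10.5% = $71,233.47
Fee: $51,090.00 + $33,600.00 + $9,562.50 + $31,760.00 + $71,233.47 = $197,245.97
$197,245.97 is under the $269,700 cap.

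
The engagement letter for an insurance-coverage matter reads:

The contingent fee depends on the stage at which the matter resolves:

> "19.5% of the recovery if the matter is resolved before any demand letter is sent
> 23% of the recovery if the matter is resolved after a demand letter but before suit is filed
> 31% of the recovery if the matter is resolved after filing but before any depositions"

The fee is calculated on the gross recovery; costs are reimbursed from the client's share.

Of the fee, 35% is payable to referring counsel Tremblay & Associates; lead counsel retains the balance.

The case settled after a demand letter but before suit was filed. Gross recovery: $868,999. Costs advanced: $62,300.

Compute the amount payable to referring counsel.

Fee base is the gross recovery, $868,999; costs are reimbursed separately.
The matter settled after a demand letter but before suit was filed, so the 23% rate applies.
$868,999 × 23% = $199,869.77
Referral share: 35% of $199,869.77 = $69,954.42; lead counsel retains $199,869.77 − $69,954.42 = $129,915.35.

$69,954.42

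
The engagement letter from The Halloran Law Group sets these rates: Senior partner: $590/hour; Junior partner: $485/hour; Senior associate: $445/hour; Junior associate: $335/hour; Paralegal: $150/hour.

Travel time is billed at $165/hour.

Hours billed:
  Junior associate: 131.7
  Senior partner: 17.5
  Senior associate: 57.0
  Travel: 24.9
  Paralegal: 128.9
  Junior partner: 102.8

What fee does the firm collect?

Senior partner: 17.5 × $590 = $10,325.00
Junior partner: 102.8 × $485 = $49,858.00
Senior associate: 57.0 × $445 = $25,365.00
Junior associate: 131.7 × $335 = $44,119.50
Paralegal: 128.9 × $150 = $19,335.00
Subtotal: $10,325.00 + $49,858.00 + $25,365.00 + $44,119.50 + $19,335.00 = $149,002.50
Travel: 24.9 × $165 = $4,108.50
Total: $149,002.50 + $4,108.50 = $153,111.00

$153,111.00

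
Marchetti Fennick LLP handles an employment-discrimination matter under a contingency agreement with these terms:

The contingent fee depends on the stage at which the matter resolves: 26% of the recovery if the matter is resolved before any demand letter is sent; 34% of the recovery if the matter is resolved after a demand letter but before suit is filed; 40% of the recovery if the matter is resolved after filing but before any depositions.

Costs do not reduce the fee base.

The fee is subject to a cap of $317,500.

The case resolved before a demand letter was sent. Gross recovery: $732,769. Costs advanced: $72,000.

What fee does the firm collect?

$190,519.94

Fee base is the gross recovery, $732,769; costs are reimbursed separately.
The matter resolved before a demand letter was sent, so the 26% rate applies.
$732,769 × 26% = $190,519.94
$190,519.94 is under the $317,500 cap.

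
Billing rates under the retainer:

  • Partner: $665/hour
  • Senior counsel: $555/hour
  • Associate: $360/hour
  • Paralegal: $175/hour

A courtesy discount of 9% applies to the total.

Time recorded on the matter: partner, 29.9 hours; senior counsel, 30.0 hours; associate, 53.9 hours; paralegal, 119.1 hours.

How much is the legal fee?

Partner: 29.9 × $665 = $19,883.50
Senior counsel: 30.0 × $555 = $16,650.00
Associate: 53.9 × $360 = $19,404.00
Paralegal: 119.1 × $175 = $20,842.50
Subtotal: $76,780.00
Less 9% discount: −$6,910.20
Total: $76,780.00 − $6,910.20 = $69,869.80

$69,869.80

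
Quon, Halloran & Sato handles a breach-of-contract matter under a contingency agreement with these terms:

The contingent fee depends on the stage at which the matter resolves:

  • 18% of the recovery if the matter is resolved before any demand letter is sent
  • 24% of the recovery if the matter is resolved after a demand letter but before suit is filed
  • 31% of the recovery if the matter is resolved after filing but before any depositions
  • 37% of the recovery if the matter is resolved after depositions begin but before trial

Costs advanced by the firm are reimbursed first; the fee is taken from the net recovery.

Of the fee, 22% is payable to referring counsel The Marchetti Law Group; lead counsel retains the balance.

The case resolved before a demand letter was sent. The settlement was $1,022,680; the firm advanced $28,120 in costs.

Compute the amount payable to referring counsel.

Fee base (net of costs): $1,022,680 − $28,120 = $994,560
The matter resolved before a demand letter was sent, so the 18% rate applies.
$994,560 × 18% = $179,020.80
Referral share: 22% of $179,020.80 = $39,384.58; lead counsel retains $179,020.80 − $39,384.58 = $139,636.22.

$39,384.58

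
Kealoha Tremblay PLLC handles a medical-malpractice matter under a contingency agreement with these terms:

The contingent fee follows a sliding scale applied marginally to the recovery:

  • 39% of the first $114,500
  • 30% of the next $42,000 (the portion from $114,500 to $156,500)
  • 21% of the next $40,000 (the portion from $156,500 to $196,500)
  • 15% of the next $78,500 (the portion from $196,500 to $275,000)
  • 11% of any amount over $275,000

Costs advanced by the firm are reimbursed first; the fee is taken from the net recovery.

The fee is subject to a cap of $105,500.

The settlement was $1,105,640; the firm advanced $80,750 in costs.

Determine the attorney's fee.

$105,500.00

Fee base (net of costs): $1,105,640 − $80,750 = $1,024,890
First $114,500 at 39% = $44,655.00
Next $42,000 at 30% = $12,600.00
Next $40,000 at 21% = $8,400.00
Next $78,500 at 15% = $11,775.00
Remaining $749,890 at 11% = $82,487.90
Fee: $44,655.00 + $12,600.00 + $8,400.00 + $11,775.00 + $82,487.90 = $159,917.90
$159,917.90 exceeds the $105,500 cap, so the fee is capped at $105,500.00.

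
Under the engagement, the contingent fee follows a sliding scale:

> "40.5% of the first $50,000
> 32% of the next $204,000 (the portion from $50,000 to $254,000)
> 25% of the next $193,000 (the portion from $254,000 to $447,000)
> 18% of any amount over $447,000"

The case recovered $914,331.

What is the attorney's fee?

$217,899.58

First $50,000 at 40.5% = $20,250.00
Next $204,000 at 32% = $65,280.00
Next $193,000 at 25% = $48,250.00
Remaining $467,331 at 18% = $84,119.58
Fee: $20,250.00 + $65,280.00 + $48,250.00 + $84,119.58 = $217,899.58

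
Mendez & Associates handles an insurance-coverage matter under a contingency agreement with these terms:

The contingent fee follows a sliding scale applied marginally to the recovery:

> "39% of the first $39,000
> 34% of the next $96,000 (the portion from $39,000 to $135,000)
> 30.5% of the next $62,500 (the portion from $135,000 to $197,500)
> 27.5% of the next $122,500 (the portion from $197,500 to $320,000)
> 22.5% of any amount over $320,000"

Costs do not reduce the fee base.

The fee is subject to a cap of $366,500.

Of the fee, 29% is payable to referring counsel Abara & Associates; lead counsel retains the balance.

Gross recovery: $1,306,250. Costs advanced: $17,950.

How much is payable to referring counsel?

Fee base is the gross recovery, $1,306,250; costs are reimbursed separately.
First $39,000 at 39% = $15,210.00
Next $96,000 at 34% = $32,640.00
Next $62,500 at 30.5% = $19,062.50
Next $122,500 at 27.5% = $33,687.50
Remaining $986,250 at 22.5% = $221,906.25
Fee: $15,210.00 + $32,640.00 + $19,062.50 + $33,687.50 + $221,906.25 = $322,506.25
$322,506.25 is under the $366,500 cap.
Referral share: 29% of $322,506.25 = $93,526.81; lead counsel retains $322,506.25 − $93,526.81 = $228,979.44.

$93,526.81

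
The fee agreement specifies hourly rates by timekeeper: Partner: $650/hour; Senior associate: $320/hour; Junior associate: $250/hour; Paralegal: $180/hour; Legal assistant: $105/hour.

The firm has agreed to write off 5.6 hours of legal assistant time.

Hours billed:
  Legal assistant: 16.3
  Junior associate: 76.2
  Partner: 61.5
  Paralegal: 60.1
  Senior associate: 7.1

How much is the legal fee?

$73,238.50

Partner: 61.5 × $650 = $39,975.00
Senior associate: 7.1 × $320 = $2,272.00
Junior associate: 76.2 × $250 = $19,050.00
Paralegal: 60.1 × $180 = $10,818.00
Legal assistant: 16.3 × $105 = $1,711.50
Subtotal: $73,826.50
Write-off: 5.6 × $105 = $588.00
Total: $73,826.50 − $588.00 = $73,238.50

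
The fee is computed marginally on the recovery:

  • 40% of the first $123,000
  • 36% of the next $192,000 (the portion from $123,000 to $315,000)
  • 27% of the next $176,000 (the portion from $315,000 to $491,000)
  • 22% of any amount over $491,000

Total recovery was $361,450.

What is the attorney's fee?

$130,861.50

First $123,000 at 40% = $49,200.00
Next $192,000 at 36% = $69,120.00
Remaining $46,450 at 27% = $12,541.50
Fee: $49,200.00 + $69,120.00 + $12,541.50 = $130,861.50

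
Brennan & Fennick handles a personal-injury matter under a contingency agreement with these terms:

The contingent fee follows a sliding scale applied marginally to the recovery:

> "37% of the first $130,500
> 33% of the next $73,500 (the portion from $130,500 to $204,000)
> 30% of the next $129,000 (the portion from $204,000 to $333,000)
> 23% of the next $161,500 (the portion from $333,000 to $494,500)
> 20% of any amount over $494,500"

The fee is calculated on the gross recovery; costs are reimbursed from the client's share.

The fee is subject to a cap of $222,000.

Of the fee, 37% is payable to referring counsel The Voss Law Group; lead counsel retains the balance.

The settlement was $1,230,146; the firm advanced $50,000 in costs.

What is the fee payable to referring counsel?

Fee base is the gross recovery, $1,230,146; costs are reimbursed separately.
First $130,500 at 37% = $48,285.00
Next $73,500 at 33% = $24,255.00
Next $129,000 at 30% = $38,700.00
Next $161,500 at 23% = $37,145.00
Remaining $735,646 at 20% = $147,129.20
Fee: $48,285.00 + $24,255.00 + $38,700.00 + $37,145.00 + $147,129.20 = $295,514.20
$295,514.20 exceeds the $222,000 cap, so the fee is capped at $222,000.00.
Referral share: 37% of $222,000.00 = $82,140.00; lead counsel retains $222,000.00 − $82,140.00 = $139,860.00.

$82,140.00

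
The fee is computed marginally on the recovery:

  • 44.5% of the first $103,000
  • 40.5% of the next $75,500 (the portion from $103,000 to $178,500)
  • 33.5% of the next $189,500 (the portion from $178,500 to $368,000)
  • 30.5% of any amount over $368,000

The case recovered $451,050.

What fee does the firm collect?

First $103,000 at 44.5% = $45,835.00
Next $75,500 at 40.5% = $30,577.50
Next $189,500 at 33.5% = $63,482.50
Remaining $83,050 at 30.5% = $25,330.25
Fee: $45,835.00 + $30,577.50 + $63,482.50 + $25,330.25 = $165,225.25

$165,225.25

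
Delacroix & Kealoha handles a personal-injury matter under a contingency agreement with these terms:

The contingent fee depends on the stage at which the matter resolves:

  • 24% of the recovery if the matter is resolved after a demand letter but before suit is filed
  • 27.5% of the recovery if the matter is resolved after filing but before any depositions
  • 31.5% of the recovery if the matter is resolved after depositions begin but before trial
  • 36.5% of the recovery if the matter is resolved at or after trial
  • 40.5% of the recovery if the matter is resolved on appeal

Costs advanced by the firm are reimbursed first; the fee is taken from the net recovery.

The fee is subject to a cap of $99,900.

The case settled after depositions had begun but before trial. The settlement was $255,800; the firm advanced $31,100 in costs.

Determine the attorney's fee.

Fee base (net of costs): $255,800 − $31,100 = $224,700
The matter settled after depositions had begun but before trial, so the 31.5% rate applies.
$224,700 × 31.5% = $70,780.50
$70,780.50 is under the $99,900 cap.

$70,780.50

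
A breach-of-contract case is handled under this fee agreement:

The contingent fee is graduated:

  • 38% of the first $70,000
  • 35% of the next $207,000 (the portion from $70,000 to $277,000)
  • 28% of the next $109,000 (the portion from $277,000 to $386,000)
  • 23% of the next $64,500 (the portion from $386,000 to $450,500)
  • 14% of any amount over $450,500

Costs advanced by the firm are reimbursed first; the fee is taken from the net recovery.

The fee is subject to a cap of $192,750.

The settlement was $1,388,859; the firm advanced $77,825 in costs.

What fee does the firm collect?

Fee base (net of costs): $1,388,859 − $77,825 = $1,311,034
First $70,000 at 38% = $26,600.00
Next $207,000 at 35% = $72,450.00
Next $109,000 at 28% = $30,520.00
Next $64,500 at 23% = $14,835.00
Remaining $860,534 at 14% = $120,474.76
Fee: $26,600.00 + $72,450.00 + $30,520.00 + $14,835.00 + $120,474.76 = $264,879.76
$264,879.76 exceeds the $192,750 cap, so the fee is capped at $192,750.00.

$192,750.00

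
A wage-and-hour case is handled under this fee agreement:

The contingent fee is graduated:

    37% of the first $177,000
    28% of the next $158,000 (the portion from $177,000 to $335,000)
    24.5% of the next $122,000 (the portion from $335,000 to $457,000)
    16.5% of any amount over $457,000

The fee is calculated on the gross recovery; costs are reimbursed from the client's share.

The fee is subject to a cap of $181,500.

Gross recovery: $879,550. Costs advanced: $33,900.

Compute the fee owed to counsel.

$181,500.00

Fee base is the gross recovery, $879,550; costs are reimbursed separately.
First $177,000 at 37% = $65,490.00
Next $158,000 at 28% = $44,240.00
Next $122,000 at 24.5% = $29,890.00
Remaining $422,550 at 16.5% = $69,720.75
Fee: $65,490.00 + $44,240.00 + $29,890.00 + $69,720.75 = $209,340.75
$209,340.75 exceeds the $181,500 cap, so the fee is capped at $181,500.00.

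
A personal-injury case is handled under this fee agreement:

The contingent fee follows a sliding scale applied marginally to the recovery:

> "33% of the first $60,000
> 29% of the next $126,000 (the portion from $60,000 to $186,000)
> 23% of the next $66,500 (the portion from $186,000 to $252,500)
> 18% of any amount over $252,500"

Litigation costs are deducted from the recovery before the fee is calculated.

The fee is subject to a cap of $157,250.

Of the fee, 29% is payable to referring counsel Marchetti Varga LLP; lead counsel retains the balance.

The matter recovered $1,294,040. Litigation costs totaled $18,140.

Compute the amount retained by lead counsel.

$111,647.50

Fee base (net of costs): $1,294,040 − $18,140 = $1,275,900
First $60,000 at 33% = $19,800.00
Next $126,000 at 29% = $36,540.00
Next $66,500 at 23% = $15,295.00
Remaining $1,023,400 at 18% = $184,212.00
Fee: $19,800.00 + $36,540.00 + $15,295.00 + $184,212.00 = $255,847.00
$255,847.00 exceeds the $157,250 cap, so the fee is capped at $157,250.00.
Referral share: 29% of $157,250.00 = $45,602.50; lead counsel retains $157,250.00 − $45,602.50 = $111,647.50.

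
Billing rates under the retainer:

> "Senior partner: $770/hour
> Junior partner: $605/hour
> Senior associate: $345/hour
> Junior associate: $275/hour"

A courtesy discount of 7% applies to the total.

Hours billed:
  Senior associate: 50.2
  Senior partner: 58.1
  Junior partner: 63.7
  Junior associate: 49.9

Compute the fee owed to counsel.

$106,314.81

Senior partner: 58.1 × $770 = $44,737.00
Junior partner: 63.7 × $605 = $38,538.50
Senior associate: 50.2 × $345 = $17,319.00
Junior associate: 49.9 × $275 = $13,722.50
Subtotal: $114,317.00
Less 7% discount: −$8,002.19
Total: $114,317.00 − $8,002.19 = $106,314.81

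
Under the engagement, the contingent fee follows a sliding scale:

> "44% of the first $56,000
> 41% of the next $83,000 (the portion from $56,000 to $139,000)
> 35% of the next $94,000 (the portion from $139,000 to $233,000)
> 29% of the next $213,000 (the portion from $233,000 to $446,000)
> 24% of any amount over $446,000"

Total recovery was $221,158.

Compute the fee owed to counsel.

First $56,000 at 44% = $24,640.00
Next $83,000 at 41% = $34,030.00
Remaining $82,158 at 35% = $28,755.30
Fee: $24,640.00 + $34,030.00 + $28,755.30 = $87,425.30

$87,425.30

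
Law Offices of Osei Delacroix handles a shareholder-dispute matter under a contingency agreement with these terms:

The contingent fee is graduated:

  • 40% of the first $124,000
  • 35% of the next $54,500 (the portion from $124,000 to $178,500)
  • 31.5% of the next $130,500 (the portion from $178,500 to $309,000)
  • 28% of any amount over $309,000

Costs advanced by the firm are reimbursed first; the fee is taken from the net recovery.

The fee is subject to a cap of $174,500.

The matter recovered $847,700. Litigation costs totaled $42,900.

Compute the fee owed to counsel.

$174,500.00

Fee base (net of costs): $847,700 − $42,900 = $804,800
First $124,000 at 40% = $49,600.00
Next $54,500 at 35% = $19,075.00
Next $130,500 at 31.5% = $41,107.50
Remaining $495,800 at 28% = $138,824.00
Fee: $49,600.00 + $19,075.00 + $41,107.50 + $138,824.00 = $248,606.50
$248,606.50 exceeds the $174,500 cap, so the fee is capped at $174,500.00.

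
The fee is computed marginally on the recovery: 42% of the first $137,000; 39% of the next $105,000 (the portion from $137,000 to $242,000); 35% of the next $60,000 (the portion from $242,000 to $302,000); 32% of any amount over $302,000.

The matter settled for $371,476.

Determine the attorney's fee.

$141,722.32

First $137,000 at 42% = $57,540.00
Next $105,000 at 39% = $40,950.00
Next $60,000 at 35% = $21,000.00
Remaining $69,476 at 32% = $22,232.32
Fee: $57,540.00 + $40,950.00 + $21,000.00 + $22,232.32 = $141,722.32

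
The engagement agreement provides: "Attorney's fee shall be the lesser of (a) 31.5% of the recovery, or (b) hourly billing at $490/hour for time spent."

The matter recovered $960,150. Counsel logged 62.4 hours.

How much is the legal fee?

$30,576.00

(a) 31.5% of $960,150 = $302,447.25
(b) 62.4 × $490 = $30,576.00
The lesser is (b): $30,576.00.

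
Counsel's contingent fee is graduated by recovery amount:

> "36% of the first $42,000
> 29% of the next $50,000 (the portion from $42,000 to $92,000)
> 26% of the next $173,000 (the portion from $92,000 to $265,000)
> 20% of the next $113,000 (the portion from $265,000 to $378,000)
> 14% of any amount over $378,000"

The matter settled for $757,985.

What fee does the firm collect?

$150,397.90

First $42,000 at 36% = $15,120.00
Next $50,000 at 29% = $14,500.00
Next $173,000 at 26% = $44,980.00
Next $113,000 at 20% = $22,600.00
Remaining $379,985 at 14% = $53,197.90
Fee: $15,120.00 + $14,500.00 + $44,980.00 + $22,600.00 + $53,197.90 = $150,397.90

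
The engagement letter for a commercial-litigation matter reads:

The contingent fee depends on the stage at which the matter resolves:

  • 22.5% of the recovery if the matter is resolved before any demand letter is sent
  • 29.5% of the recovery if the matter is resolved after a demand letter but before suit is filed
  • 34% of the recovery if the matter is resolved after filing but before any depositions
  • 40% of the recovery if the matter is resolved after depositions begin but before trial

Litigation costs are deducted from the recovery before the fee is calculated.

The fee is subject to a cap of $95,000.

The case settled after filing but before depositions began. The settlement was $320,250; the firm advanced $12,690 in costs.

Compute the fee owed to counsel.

Fee base (net of costs): $320,250 − $12,690 = $307,560
The matter settled after filing but before depositions began, so the 34% rate applies.
$307,560 × 34% = $104,570.40
$104,570.40 exceeds the $95,000 cap, so the fee is capped at $95,000.00.

$95,000.00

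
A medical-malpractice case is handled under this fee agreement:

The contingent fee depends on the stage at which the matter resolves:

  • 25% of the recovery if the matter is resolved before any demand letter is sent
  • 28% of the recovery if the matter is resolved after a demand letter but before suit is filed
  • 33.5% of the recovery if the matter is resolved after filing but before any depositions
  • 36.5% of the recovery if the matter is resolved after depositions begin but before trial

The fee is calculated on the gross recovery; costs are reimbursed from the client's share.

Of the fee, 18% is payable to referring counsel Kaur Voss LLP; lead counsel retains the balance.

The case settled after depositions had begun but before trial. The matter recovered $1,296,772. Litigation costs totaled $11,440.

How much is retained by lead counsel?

$388,123.86

Fee base is the gross recovery, $1,296,772; costs are reimbursed separately.
The matter settled after depositions had begun but before trial, so the 36.5% rate applies.
$1,296,772 × 36.5% = $473,321.78
Referral share: 18% of $473,321.78 = $85,197.92; lead counsel retains $473,321.78 − $85,197.92 = $388,123.86.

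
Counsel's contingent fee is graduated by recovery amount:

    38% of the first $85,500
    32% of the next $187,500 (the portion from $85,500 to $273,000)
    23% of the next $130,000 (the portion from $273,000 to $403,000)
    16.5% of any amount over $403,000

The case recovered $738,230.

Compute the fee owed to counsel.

First $85,500 at 38% = $32,490.00
Next $187,500 at 32% = $60,000.00
Next $130,000 at 23% = $29,900.00
Remaining $335,230 at 16.5% = $55,312.95
Fee: $32,490.00 + $60,000.00 + $29,900.00 + $55,312.95 = $177,702.95

$177,702.95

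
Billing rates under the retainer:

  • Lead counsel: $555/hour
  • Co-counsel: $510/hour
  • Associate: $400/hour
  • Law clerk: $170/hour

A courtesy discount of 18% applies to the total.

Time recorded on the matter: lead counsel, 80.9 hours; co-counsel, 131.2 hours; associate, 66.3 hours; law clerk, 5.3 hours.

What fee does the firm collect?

Lead counsel: 80.9 × $555 = $44,899.50
Co-counsel: 131.2 × $510 = $66,912.00
Associate: 66.3 × $400 = $26,520.00
Law clerk: 5.3 × $170 = $901.00
Subtotal: $139,232.50
Less 18% discount: −$25,061.85
Total: $139,232.50 − $25,061.85 = $114,170.65

$114,170.65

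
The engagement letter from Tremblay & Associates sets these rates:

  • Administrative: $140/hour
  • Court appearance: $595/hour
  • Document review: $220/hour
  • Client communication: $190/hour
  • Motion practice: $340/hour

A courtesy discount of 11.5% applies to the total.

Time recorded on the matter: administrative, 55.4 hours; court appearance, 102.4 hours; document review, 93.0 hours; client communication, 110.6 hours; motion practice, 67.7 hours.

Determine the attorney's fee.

$117,860.76

Administrative: 55.4 × $140 = $7,756.00
Court appearance: 102.4 × $595 = $60,928.00
Document review: 93.0 × $220 = $20,460.00
Client communication: 110.6 × $190 = $21,014.00
Motion practice: 67.7 × $340 = $23,018.00
Subtotal: $133,176.00
Less 11.5% discount: −$15,315.24
Total: $133,176.00 − $15,315.24 = $117,860.76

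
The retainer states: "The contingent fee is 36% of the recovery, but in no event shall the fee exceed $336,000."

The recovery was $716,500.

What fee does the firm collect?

36% of $716,500 = $257,940.00
That is under the $336,000 cap.

$257,940.00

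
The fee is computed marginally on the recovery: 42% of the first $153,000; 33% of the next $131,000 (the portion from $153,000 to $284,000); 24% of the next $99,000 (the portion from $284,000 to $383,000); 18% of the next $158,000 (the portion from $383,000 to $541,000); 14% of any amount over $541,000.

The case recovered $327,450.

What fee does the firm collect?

First $153,000 at 42% = $64,260.00
Next $131,000 at 33% = $43,230.00
Remaining $43,450 at 24% = $10,428.00
Fee: $64,260.00 + $43,230.00 + $10,428.00 = $117,918.00

$117,918.00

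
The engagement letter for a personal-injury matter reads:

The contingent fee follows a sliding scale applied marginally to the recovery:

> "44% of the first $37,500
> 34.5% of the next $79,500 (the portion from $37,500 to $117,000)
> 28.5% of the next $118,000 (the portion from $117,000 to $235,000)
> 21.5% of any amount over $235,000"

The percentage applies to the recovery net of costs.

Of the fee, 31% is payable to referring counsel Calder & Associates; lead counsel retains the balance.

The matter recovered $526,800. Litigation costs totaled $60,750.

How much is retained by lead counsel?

Fee base (net of costs): $526,800 − $60,750 = $466,050
First $37,500 at 44% = $16,500.00
Next $79,500 at 34.5% = $27,427.50
Next $118,000 at 28.5% = $33,630.00
Remaining $231,050 at 21.5% = $49,675.75
Fee: $16,500.00 + $27,427.50 + $33,630.00 + $49,675.75 = $127,233.25
Referral share: 31% of $127,233.25 = $39,442.31; lead counsel retains $127,233.25 − $39,442.31 = $87,790.94.

$87,790.94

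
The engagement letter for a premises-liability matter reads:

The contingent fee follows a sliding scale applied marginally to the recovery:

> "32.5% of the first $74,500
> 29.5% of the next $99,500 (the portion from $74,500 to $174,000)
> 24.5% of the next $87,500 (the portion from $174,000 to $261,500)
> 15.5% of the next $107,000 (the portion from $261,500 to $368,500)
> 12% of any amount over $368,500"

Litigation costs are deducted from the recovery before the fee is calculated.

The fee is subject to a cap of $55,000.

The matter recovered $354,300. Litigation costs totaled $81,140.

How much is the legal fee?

$55,000.00

Fee base (net of costs): $354,300 − $81,140 = $273,160
First $74,500 at 32.5% = $24,212.50
Next $99,500 at 29.5% = $29,352.50
Next $87,500 at 24.5% = $21,437.50
Remaining $11,660 at 15.5% = $1,807.30
Fee: $24,212.50 + $29,352.50 + $21,437.50 + $1,807.30 = $76,809.80
$76,809.80 exceeds the $55,000 cap, so the fee is capped at $55,000.00.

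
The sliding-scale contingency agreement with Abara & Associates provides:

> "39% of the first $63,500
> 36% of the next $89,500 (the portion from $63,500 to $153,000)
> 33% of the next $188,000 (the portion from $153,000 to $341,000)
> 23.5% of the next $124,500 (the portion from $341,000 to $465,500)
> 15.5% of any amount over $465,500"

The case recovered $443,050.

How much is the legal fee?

First $63,500 at 39% = $24,765.00
Next $89,500 at 36% = $32,220.00
Next $188,000 at 33% = $62,040.00
Remaining $102,050 at 23.5% = $23,981.75
Fee: $24,765.00 + $32,220.00 + $62,040.00 + $23,981.75 = $143,006.75

$143,006.75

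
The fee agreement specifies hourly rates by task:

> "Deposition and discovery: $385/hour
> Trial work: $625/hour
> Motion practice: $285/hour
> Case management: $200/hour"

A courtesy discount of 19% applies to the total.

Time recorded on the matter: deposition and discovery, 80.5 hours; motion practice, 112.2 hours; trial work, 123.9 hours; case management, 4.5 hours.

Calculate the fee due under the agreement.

$114,458.67

Deposition and discovery: 80.5 × $385 = $30,992.50
Trial work: 123.9 × $625 = $77,437.50
Motion practice: 112.2 × $285 = $31,977.00
Case management: 4.5 × $200 = $900.00
Subtotal: $141,307.00
Less 19% discount: −$26,848.33
Total: $141,307.00 − $26,848.33 = $114,458.67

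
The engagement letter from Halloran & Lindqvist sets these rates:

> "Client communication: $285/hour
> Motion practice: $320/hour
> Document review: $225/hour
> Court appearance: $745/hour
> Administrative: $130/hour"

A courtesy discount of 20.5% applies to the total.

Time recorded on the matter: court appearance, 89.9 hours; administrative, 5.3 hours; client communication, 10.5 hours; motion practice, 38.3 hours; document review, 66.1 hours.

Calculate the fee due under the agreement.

Client communication: 10.5 × $285 = $2,992.50
Motion practice: 38.3 × $320 = $12,256.00
Document review: 66.1 × $225 = $14,872.50
Court appearance: 89.9 × $745 = $66,975.50
Administrative: 5.3 × $130 = $689.00
Subtotal: $97,785.50
Less 20.5% discount: −$20,046.03
Total: $97,785.50 − $20,046.03 = $77,739.47

$77,739.47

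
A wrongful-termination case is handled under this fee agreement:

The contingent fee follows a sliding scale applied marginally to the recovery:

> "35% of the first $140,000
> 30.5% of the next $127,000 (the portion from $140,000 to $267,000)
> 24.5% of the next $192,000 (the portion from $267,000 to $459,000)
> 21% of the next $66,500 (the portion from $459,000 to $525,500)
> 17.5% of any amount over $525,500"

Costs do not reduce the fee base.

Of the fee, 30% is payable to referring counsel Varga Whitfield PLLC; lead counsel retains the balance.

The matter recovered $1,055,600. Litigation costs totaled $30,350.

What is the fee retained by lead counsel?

$169,055.25

Fee base is the gross recovery, $1,055,600; costs are reimbursed separately.
First $140,000 at 35% = $49,000.00
Next $127,000 at 30.5% = $38,735.00
Next $192,000 at 24.5% = $47,040.00
Next $66,500 at 21% = $13,965.00
Remaining $530,100 at 17.5% = $92,767.50
Fee: $49,000.00 + $38,735.00 + $47,040.00 + $13,965.00 + $92,767.50 = $241,507.50
Referral share: 30% of $241,507.50 = $72,452.25; lead counsel retains $241,507.50 − $72,452.25 = $169,055.25.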